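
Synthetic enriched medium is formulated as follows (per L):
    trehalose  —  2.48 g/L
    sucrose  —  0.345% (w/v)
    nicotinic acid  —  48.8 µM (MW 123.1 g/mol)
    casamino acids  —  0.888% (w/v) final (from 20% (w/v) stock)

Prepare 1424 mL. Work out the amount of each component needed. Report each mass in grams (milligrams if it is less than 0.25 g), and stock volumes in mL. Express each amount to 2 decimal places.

trehalose 3.53 g; sucrose 4.91 g; nicotinic acid 8.55 mg; casamino acids 63.23 mL

Working volume: 1424 mL = 1.424 L.
trehalose: 2.48 g/L × 1.424 L = 3.53 g
sucrose: 0.345 g per 100 mL × 1424 mL ÷ 100 = 4.91 g
nicotinic acid: 48.8 µmol/L × 123.1 g/mol × 1.424 L ÷ 1000 = 8.55 mg
casamino acids: V = C2·V2/C1 = 0.888% ÷ 20% × 1424 mL = 63.23 mL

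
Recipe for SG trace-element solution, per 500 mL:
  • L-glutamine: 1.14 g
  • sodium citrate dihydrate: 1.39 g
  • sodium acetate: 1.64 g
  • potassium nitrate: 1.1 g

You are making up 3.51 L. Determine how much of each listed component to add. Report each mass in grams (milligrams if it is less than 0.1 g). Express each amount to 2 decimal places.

L-glutamine 8.00 g; sodium citrate dihydrate 9.76 g; sodium acetate 11.51 g; potassium nitrate 7.72 g

Ratio of target to recipe volume: 3510 / 500 = 7.02.
L-glutamine: 1.14 g × (3510 mL / 500 mL) = 8.00 g
sodium citrate dihydrate: 1.39 g × (3510 mL / 500 mL) = 9.76 g
sodium acetate: 1.64 g × (3510 mL / 500 mL) = 11.51 g
potassium nitrate: 1.1 g × (3510 mL / 500 mL) = 7.72 g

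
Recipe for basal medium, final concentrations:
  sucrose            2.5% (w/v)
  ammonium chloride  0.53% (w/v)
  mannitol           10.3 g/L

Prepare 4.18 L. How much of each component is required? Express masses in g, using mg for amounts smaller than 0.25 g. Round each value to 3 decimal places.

Working volume: 4.18 L.
sucrose: 2.5% w/v = 25 g/L → 25 × 4.18 L = 104.500 g
ammonium chloride: 0.53% w/v = 5.3 g/L → 5.3 × 4.18 L = 22.154 g
mannitol: 10.3 g/L × 4.18 L = 43.054 g

sucrose 104.500 g; ammonium chloride 22.154 g; mannitol 43.054 g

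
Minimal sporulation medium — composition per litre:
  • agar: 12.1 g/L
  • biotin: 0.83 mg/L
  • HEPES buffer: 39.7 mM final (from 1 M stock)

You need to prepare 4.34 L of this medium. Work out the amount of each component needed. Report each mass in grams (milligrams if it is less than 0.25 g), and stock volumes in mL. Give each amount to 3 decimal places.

Scale factor relative to 1 L: 4.34.
agar: 12.1 g/L × 4.34 L = 52.514 g
biotin: 0.83 mg/L × 4.34 L = 3.602 mg
HEPES buffer: C1V1 = C2V2 → 39.7 mM × 4340 mL ÷ 1000 mM = 172.298 mL

agar 52.514 g; biotin 3.602 mg; HEPES buffer 172.298 mL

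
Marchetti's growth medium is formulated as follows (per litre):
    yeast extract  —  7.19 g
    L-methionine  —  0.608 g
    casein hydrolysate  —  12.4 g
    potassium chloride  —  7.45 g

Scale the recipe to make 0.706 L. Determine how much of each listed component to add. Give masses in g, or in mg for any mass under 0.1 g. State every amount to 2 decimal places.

Scale factor = 706 mL / 1000 mL = 0.706.
yeast extract: 7.19 g × (706 mL / 1000 mL) = 5.08 g
L-methionine: 0.608 g × (706 mL / 1000 mL) = 0.43 g
casein hydrolysate: 12.4 g × (706 mL / 1000 mL) = 8.75 g
potassium chloride: 7.45 g × (706 mL / 1000 mL) = 5.26 g

yeast extract 5.08 g; L-methionine 0.43 g; casein hydrolysate 8.75 g; potassium chloride 5.26 g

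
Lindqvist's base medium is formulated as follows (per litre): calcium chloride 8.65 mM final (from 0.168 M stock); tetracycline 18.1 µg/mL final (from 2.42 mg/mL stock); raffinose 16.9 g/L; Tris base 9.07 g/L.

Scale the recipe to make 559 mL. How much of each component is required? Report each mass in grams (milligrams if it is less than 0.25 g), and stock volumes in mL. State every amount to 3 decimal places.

Working volume: 559 mL = 0.559 L.
calcium chloride: V = C2·V2/C1 = 8.65 mM × 559 mL ÷ 168 mM = 28.782 mL
tetracycline: V = C2·V2/C1 = 18.1 µg/mL × 559 mL ÷ 2420 µg/mL = 4.181 mL
raffinose: 16.9 g/L × 0.559 L = 9.447 g
Tris base: 9.07 g/L × 0.559 L = 5.070 g

calcium chloride 28.782 mL; tetracycline 4.181 mL; raffinose 9.447 g; Tris base 5.070 g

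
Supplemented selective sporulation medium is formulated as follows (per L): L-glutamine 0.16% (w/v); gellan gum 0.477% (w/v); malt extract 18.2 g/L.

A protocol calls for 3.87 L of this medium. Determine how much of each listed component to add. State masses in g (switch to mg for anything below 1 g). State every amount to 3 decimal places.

L-glutamine 6.192 g; gellan gum 18.460 g; malt extract 70.434 g

Scale factor relative to 1 L: 3.87.
L-glutamine: 0.16 g per 100 mL × 3870 mL ÷ 100 = 6.192 g
gellan gum: 0.477% w/v = 4.77 g/L → 4.77 × 3.87 L = 18.460 g
malt extract: 18.2 g/L × 3.87 L = 70.434 g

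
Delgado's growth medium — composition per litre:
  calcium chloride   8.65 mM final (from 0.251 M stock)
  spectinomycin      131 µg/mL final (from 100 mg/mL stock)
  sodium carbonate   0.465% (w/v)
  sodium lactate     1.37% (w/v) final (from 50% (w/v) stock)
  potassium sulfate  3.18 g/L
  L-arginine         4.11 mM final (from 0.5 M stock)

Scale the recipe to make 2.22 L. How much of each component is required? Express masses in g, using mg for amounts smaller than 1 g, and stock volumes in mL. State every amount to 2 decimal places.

Scale factor relative to 1 L: 2.22.
calcium chloride: V = C2·V2/C1 = 8.65 mM × 2220 mL ÷ 251 mM = 76.51 mL
spectinomycin: V = C2·V2/C1 = 131 µg/mL × 2220 mL ÷ 100000 µg/mL = 2.91 mL
sodium carbonate: 0.465 g per 100 mL × 2220 mL ÷ 100 = 10.32 g
sodium lactate: V = C2·V2/C1 = 1.37% ÷ 50% × 2220 mL = 60.83 mL
potassium sulfate: 3.18 g/L × 2.22 L = 7.06 g
L-arginine: V = C2·V2/C1 = 4.11 mM × 2220 mL ÷ 500 mM = 18.25 mL

calcium chloride 76.51 mL; spectinomycin 2.91 mL; sodium carbonate 10.32 g; sodium lactate 60.83 mL; potassium sulfate 7.06 g; L-arginine 18.25 mL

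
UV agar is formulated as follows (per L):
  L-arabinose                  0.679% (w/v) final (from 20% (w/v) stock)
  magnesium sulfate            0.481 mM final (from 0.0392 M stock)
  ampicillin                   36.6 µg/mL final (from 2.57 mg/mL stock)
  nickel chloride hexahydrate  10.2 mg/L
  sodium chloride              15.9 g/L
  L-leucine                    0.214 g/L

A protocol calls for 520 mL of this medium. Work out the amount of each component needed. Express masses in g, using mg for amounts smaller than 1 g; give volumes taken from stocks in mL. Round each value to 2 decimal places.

L-arabinose 17.65 mL; magnesium sulfate 6.38 mL; ampicillin 7.41 mL; nickel chloride hexahydrate 5.30 mg; sodium chloride 8.27 g; L-leucine 111.28 mg

Scale factor relative to 1 L: 0.52.
L-arabinose: dilute stock: 0.679% ÷ 20% × 520 mL = 17.65 mL
magnesium sulfate: dilute stock: 0.481 mM × 520 mL ÷ 39.2 mM = 6.38 mL
ampicillin: dilute stock: 36.6 µg/mL × 520 mL ÷ 2570 µg/mL = 7.41 mL
nickel chloride hexahydrate: 10.2 mg/L × 0.52 L = 5.30 mg
sodium chloride: 15.9 g/L × 0.52 L = 8.27 g
L-leucine: 0.214 g/L × 0.52 L = 0.11128 g = 111.28 mg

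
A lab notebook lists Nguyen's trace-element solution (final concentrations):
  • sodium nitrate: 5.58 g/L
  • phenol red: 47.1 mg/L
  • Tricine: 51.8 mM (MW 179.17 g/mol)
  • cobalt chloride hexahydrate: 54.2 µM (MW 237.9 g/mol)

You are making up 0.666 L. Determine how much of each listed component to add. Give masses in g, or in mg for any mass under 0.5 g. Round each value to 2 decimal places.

sodium nitrate 3.72 g; phenol red 31.37 mg; Tricine 6.18 g; cobalt chloride hexahydrate 8.59 mg

Scale factor relative to 1 L: 0.666.
sodium nitrate: 5.58 g/L × 0.666 L = 3.72 g
phenol red: 47.1 mg/L × 0.666 L = 31.37 mg
Tricine: 51.8 mmol/L × 179.17 g/mol × 0.666 L ÷ 1000 = 6.18 g
cobalt chloride hexahydrate: 54.2 µmol/L × 237.9 g/mol × 0.666 L ÷ 1000 = 8.59 mg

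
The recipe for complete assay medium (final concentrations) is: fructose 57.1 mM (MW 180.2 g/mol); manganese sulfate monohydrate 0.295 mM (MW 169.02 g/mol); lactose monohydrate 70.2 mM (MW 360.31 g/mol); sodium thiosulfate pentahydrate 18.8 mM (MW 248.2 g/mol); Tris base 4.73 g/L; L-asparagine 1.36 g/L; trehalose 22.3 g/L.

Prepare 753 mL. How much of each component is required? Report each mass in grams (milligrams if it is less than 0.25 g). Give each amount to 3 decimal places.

fructose 7.748 g; manganese sulfate monohydrate 37.545 mg; lactose monohydrate 19.046 g; sodium thiosulfate pentahydrate 3.514 g; Tris base 3.562 g; L-asparagine 1.024 g; trehalose 16.792 g

Working volume: 753 mL = 0.753 L.
fructose: 57.1 mmol/L × 180.2 g/mol × 0.753 L ÷ 1000 = 7.748 g
manganese sulfate monohydrate: 0.295 mmol/L × 169.02 mg/mmol × 0.753 L = 37.545 mg
lactose monohydrate: 70.2 mmol/L × 360.31 g/mol × 0.753 L ÷ 1000 = 19.046 g
sodium thiosulfate pentahydrate: 18.8 mmol/L × 248.2 g/mol × 0.753 L ÷ 1000 = 3.514 g
Tris base: 4.73 g/L × 0.753 L = 3.562 g
L-asparagine: 1.36 g/L × 0.753 L = 1.024 g
trehalose: 22.3 g/L × 0.753 L = 16.792 g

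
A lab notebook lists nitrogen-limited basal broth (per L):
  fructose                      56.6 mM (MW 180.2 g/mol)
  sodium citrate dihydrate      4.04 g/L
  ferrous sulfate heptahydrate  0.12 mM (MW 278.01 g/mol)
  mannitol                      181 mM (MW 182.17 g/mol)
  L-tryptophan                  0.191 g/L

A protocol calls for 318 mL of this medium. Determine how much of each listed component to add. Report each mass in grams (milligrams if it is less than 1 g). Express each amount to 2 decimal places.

fructose 3.24 g; sodium citrate dihydrate 1.28 g; ferrous sulfate heptahydrate 10.61 mg; mannitol 10.49 g; L-tryptophan 60.74 mg

Scale factor relative to 1 L: 0.318.
fructose: 56.6 mmol/L × 180.2 g/mol × 0.318 L ÷ 1000 = 3.24 g
sodium citrate dihydrate: 4.04 g/L × 0.318 L = 1.28 g
ferrous sulfate heptahydrate: 0.12 mmol/L × 278.01 mg/mmol × 0.318 L = 10.61 mg
mannitol: 181 mmol/L × 182.17 g/mol × 0.318 L ÷ 1000 = 10.49 g
L-tryptophan: 0.191 g/L × 0.318 L = 0.060738 g = 60.74 mg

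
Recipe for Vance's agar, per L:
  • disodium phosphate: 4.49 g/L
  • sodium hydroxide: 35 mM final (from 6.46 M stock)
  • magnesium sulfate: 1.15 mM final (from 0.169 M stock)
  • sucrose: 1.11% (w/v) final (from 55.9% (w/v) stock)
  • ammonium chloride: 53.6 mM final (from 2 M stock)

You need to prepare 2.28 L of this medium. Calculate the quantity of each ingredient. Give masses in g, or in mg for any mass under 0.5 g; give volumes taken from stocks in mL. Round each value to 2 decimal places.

disodium phosphate 10.24 g; sodium hydroxide 12.35 mL; magnesium sulfate 15.51 mL; sucrose 45.27 mL; ammonium chloride 61.10 mL

Working volume: 2.28 L.
disodium phosphate: 4.49 g/L × 2.28 L = 10.24 g
sodium hydroxide: C1V1 = C2V2 → 35 mM × 2280 mL ÷ 6460 mM = 12.35 mL
magnesium sulfate: dilute stock: 1.15 mM × 2280 mL ÷ 169 mM = 15.51 mL
sucrose: V = C2·V2/C1 = 1.11% ÷ 55.9% × 2280 mL = 45.27 mL
ammonium chloride: dilute stock: 53.6 mM × 2280 mL ÷ 2000 mM = 61.10 mL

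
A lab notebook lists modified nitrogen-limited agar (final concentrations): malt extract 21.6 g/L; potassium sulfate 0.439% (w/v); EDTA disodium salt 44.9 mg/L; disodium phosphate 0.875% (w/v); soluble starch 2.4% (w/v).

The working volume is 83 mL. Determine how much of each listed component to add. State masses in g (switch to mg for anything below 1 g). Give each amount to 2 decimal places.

malt extract 1.79 g; potassium sulfate 364.37 mg; EDTA disodium salt 3.73 mg; disodium phosphate 726.25 mg; soluble starch 1.99 g

Working volume: 83 mL = 0.083 L.
malt extract: 21.6 g/L × 0.083 L = 1.79 g
potassium sulfate: 0.439% w/v = 4.39 g/L → 4.39 × 0.083 L = 0.36437 g = 364.37 mg
EDTA disodium salt: 44.9 mg/L × 0.083 L = 3.73 mg
disodium phosphate: 0.875 g per 100 mL × 83 mL ÷ 100 = 0.72625 g = 726.25 mg
soluble starch: 2.4% w/v = 24 g/L → 24 × 0.083 L = 1.99 g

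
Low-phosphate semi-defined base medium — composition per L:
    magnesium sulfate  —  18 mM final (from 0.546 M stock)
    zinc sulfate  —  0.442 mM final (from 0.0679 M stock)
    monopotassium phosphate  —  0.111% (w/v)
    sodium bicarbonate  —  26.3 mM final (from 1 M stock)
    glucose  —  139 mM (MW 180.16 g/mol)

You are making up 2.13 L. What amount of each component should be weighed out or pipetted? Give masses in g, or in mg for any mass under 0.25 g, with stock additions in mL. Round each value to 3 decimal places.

Scale factor relative to 1 L: 2.13.
magnesium sulfate: dilute stock: 18 mM × 2130 mL ÷ 546 mM = 70.220 mL
zinc sulfate: C1V1 = C2V2 → 0.442 mM × 2130 mL ÷ 67.9 mM = 13.865 mL
monopotassium phosphate: 0.111% w/v = 1.11 g/L → 1.11 × 2.13 L = 2.364 g
sodium bicarbonate: dilute stock: 26.3 mM × 2130 mL ÷ 1000 mM = 56.019 mL
glucose: 139 mmol/L × 180.16 g/mol × 2.13 L ÷ 1000 = 53.340 g

magnesium sulfate 70.220 mL; zinc sulfate 13.865 mL; monopotassium phosphate 2.364 g; sodium bicarbonate 56.019 mL; glucose 53.340 g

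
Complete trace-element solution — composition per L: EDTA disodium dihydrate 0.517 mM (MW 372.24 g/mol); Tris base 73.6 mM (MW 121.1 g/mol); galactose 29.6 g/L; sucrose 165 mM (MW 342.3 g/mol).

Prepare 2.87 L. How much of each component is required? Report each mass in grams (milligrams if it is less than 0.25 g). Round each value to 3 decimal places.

Working volume: 2.87 L.
EDTA disodium dihydrate: 0.517 mmol/L × 372.24 g/mol × 2.87 L ÷ 1000 = 0.552 g
Tris base: 73.6 mmol/L × 121.1 g/mol × 2.87 L ÷ 1000 = 25.580 g
galactose: 29.6 g/L × 2.87 L = 84.952 g
sucrose: 165 mmol/L × 342.3 g/mol × 2.87 L ÷ 1000 = 162.096 g

EDTA disodium dihydrate 0.552 g; Tris base 25.580 g; galactose 84.952 g; sucrose 162.096 g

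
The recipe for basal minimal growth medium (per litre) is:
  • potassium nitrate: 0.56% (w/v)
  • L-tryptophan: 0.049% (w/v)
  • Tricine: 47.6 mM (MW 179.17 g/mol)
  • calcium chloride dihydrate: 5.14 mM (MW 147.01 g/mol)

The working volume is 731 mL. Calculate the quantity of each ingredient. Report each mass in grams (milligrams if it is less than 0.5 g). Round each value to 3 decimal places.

potassium nitrate 4.094 g; L-tryptophan 358.190 mg; Tricine 6.234 g; calcium chloride dihydrate 0.552 g

Target volume = 731 mL = 0.731 L.
potassium nitrate: 0.56 g per 100 mL × 731 mL ÷ 100 = 4.094 g
L-tryptophan: 0.049% w/v = 0.49 g/L → 0.49 × 0.731 L = 0.35819 g = 358.190 mg
Tricine: 47.6 mmol/L × 179.17 g/mol × 0.731 L ÷ 1000 = 6.234 g
calcium chloride dihydrate: 5.14 mmol/L × 147.01 g/mol × 0.731 L ÷ 1000 = 0.552 g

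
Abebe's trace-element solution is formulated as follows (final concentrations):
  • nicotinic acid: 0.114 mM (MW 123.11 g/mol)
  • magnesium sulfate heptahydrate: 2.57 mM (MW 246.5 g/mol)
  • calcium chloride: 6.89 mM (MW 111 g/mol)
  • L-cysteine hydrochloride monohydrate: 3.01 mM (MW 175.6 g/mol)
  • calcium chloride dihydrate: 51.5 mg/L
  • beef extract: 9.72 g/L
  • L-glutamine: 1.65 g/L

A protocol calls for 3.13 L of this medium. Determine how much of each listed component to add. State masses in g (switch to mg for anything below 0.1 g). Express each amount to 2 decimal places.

Scale factor relative to 1 L: 3.13.
nicotinic acid: 0.114 mmol/L × 123.11 mg/mmol × 3.13 L = 43.93 mg
magnesium sulfate heptahydrate: 2.57 mmol/L × 246.5 g/mol × 3.13 L ÷ 1000 = 1.98 g
calcium chloride: 6.89 mmol/L × 111 g/mol × 3.13 L ÷ 1000 = 2.39 g
L-cysteine hydrochloride monohydrate: 3.01 mmol/L × 175.6 g/mol × 3.13 L ÷ 1000 = 1.65 g
calcium chloride dihydrate: 51.5 mg/L × 3.13 L = 161.195 mg = 0.16 g
beef extract: 9.72 g/L × 3.13 L = 30.42 g
L-glutamine: 1.65 g/L × 3.13 L = 5.16 g

nicotinic acid 43.93 mg; magnesium sulfate heptahydrate 1.98 g; calcium chloride 2.39 g; L-cysteine hydrochloride monohydrate 1.65 g; calcium chloride dihydrate 0.16 g; beef extract 30.42 g; L-glutamine 5.16 g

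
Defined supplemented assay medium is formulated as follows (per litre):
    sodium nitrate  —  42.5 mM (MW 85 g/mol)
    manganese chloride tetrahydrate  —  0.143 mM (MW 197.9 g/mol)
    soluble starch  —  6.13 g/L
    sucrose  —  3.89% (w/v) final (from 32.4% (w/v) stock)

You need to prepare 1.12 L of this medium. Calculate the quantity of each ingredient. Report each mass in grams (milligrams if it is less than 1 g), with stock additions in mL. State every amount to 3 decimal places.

sodium nitrate 4.046 g; manganese chloride tetrahydrate 31.696 mg; soluble starch 6.866 g; sucrose 134.469 mL

Working volume: 1.12 L.
sodium nitrate: 42.5 mmol/L × 85 g/mol × 1.12 L ÷ 1000 = 4.046 g
manganese chloride tetrahydrate: 0.143 mmol/L × 197.9 mg/mmol × 1.12 L = 31.696 mg
soluble starch: 6.13 g/L × 1.12 L = 6.866 g
sucrose: C1V1 = C2V2 → 3.89% ÷ 32.4% × 1120 mL = 134.469 mL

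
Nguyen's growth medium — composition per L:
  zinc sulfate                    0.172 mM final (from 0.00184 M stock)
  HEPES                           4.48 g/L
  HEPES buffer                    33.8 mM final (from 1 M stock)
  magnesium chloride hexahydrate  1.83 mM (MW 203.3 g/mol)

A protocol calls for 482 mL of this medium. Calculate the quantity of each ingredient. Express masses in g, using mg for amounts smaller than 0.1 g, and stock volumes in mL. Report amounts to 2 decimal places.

Target volume = 482 mL = 0.482 L.
zinc sulfate: dilute stock: 0.172 mM × 482 mL ÷ 1.84 mM = 45.06 mL
HEPES: 4.48 g/L × 0.482 L = 2.16 g
HEPES buffer: V = C2·V2/C1 = 33.8 mM × 482 mL ÷ 1000 mM = 16.29 mL
magnesium chloride hexahydrate: 1.83 mmol/L × 203.3 g/mol × 0.482 L ÷ 1000 = 0.18 g

zinc sulfate 45.06 mL; HEPES 2.16 g; HEPES buffer 16.29 mL; magnesium chloride hexahydrate 0.18 g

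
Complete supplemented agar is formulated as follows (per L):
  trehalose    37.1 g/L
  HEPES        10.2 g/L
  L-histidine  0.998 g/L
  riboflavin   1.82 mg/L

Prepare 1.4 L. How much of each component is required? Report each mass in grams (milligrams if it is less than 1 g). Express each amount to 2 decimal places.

Scale factor relative to 1 L: 1.4.
trehalose: 37.1 g/L × 1.4 L = 51.94 g
HEPES: 10.2 g/L × 1.4 L = 14.28 g
L-histidine: 0.998 g/L × 1.4 L = 1.40 g
riboflavin: 1.82 mg/L × 1.4 L = 2.55 mg

trehalose 51.94 g; HEPES 14.28 g; L-histidine 1.40 g; riboflavin 2.55 mg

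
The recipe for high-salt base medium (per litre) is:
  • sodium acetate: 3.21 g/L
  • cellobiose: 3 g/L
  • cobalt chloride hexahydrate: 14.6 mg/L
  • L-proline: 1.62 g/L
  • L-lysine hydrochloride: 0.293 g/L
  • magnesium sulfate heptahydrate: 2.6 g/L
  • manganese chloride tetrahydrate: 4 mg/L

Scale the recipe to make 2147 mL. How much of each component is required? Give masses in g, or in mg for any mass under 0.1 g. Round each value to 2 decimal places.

Working volume: 2147 mL = 2.147 L.
sodium acetate: 3.21 g/L × 2.147 L = 6.89 g
cellobiose: 3 g/L × 2.147 L = 6.44 g
cobalt chloride hexahydrate: 14.6 mg/L × 2.147 L = 31.35 mg
L-proline: 1.62 g/L × 2.147 L = 3.48 g
L-lysine hydrochloride: 0.293 g/L × 2.147 L = 0.63 g
magnesium sulfate heptahydrate: 2.6 g/L × 2.147 L = 5.58 g
manganese chloride tetrahydrate: 4 mg/L × 2.147 L = 8.59 mg

sodium acetate 6.89 g; cellobiose 6.44 g; cobalt chloride hexahydrate 31.35 mg; L-proline 3.48 g; L-lysine hydrochloride 0.63 g; magnesium sulfate heptahydrate 5.58 g; manganese chloride tetrahydrate 8.59 mg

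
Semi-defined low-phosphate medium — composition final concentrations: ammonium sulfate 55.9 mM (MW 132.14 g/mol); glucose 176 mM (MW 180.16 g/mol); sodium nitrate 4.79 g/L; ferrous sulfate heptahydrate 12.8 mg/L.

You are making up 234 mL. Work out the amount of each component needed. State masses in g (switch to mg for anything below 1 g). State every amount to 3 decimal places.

ammonium sulfate 1.728 g; glucose 7.420 g; sodium nitrate 1.121 g; ferrous sulfate heptahydrate 2.995 mg

Target volume = 234 mL = 0.234 L.
ammonium sulfate: 55.9 mmol/L × 132.14 g/mol × 0.234 L ÷ 1000 = 1.728 g
glucose: 176 mmol/L × 180.16 g/mol × 0.234 L ÷ 1000 = 7.420 g
sodium nitrate: 4.79 g/L × 0.234 L = 1.121 g
ferrous sulfate heptahydrate: 12.8 mg/L × 0.234 L = 2.995 mg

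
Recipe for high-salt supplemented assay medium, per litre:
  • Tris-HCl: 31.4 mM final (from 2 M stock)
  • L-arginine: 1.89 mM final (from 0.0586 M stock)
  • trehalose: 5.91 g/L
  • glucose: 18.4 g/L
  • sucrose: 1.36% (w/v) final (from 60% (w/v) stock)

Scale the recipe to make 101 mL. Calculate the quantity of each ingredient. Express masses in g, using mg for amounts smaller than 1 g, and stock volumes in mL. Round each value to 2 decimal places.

Tris-HCl 1.59 mL; L-arginine 3.26 mL; trehalose 596.91 mg; glucose 1.86 g; sucrose 2.29 mL

Scale factor relative to 1 L: 0.101.
Tris-HCl: dilute stock: 31.4 mM × 101 mL ÷ 2000 mM = 1.59 mL
L-arginine: C1V1 = C2V2 → 1.89 mM × 101 mL ÷ 58.6 mM = 3.26 mL
trehalose: 5.91 g/L × 0.101 L = 0.59691 g = 596.91 mg
glucose: 18.4 g/L × 0.101 L = 1.86 g
sucrose: V = C2·V2/C1 = 1.36% ÷ 60% × 101 mL = 2.29 mL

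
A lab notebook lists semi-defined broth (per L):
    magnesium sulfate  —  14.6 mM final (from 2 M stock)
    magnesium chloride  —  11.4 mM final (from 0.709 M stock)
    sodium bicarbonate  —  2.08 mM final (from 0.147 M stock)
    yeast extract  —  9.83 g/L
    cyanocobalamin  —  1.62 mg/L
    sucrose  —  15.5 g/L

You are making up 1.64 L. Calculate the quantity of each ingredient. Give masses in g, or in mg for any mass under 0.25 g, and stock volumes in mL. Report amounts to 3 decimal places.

magnesium sulfate 11.972 mL; magnesium chloride 26.370 mL; sodium bicarbonate 23.205 mL; yeast extract 16.121 g; cyanocobalamin 2.657 mg; sucrose 25.420 g

Working volume: 1.64 L.
magnesium sulfate: V = C2·V2/C1 = 14.6 mM × 1640 mL ÷ 2000 mM = 11.972 mL
magnesium chloride: C1V1 = C2V2 → 11.4 mM × 1640 mL ÷ 709 mM = 26.370 mL
sodium bicarbonate: dilute stock: 2.08 mM × 1640 mL ÷ 147 mM = 23.205 mL
yeast extract: 9.83 g/L × 1.64 L = 16.121 g
cyanocobalamin: 1.62 mg/L × 1.64 L = 2.657 mg
sucrose: 15.5 g/L × 1.64 L = 25.420 g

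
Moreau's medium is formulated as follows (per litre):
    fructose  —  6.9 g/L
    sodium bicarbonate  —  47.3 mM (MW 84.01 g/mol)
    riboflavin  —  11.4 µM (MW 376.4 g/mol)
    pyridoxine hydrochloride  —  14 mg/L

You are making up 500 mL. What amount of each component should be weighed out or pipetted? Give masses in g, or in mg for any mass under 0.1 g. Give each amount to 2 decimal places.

fructose 3.45 g; sodium bicarbonate 1.99 g; riboflavin 2.15 mg; pyridoxine hydrochloride 7.00 mg

Target volume = 500 mL = 0.5 L.
fructose: 6.9 g/L × 0.5 L = 3.45 g
sodium bicarbonate: 47.3 mmol/L × 84.01 g/mol × 0.5 L ÷ 1000 = 1.99 g
riboflavin: 11.4 µmol/L × 376.4 g/mol × 0.5 L ÷ 1000 = 2.15 mg
pyridoxine hydrochloride: 14 mg/L × 0.5 L = 7.00 mg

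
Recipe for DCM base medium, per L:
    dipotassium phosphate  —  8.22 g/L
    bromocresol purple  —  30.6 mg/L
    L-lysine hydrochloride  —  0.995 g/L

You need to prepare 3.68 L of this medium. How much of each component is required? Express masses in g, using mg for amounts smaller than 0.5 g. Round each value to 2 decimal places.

dipotassium phosphate 30.25 g; bromocresol purple 112.61 mg; L-lysine hydrochloride 3.66 g

Scale factor relative to 1 L: 3.68.
dipotassium phosphate: 8.22 g/L × 3.68 L = 30.25 g
bromocresol purple: 30.6 mg/L × 3.68 L = 112.61 mg
L-lysine hydrochloride: 0.995 g/L × 3.68 L = 3.66 g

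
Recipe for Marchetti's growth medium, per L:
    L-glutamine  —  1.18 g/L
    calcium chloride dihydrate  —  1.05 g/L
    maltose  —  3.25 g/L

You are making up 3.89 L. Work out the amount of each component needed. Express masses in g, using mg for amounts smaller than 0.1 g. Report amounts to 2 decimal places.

Working volume: 3.89 L.
L-glutamine: 1.18 g/L × 3.89 L = 4.59 g
calcium chloride dihydrate: 1.05 g/L × 3.89 L = 4.08 g
maltose: 3.25 g/L × 3.89 L = 12.64 g

L-glutamine 4.59 g; calcium chloride dihydrate 4.08 g; maltose 12.64 g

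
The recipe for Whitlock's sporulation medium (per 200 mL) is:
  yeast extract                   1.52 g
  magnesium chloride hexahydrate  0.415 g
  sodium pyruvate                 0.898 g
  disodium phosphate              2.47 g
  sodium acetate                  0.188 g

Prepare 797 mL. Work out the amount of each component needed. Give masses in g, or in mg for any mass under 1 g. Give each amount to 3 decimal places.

yeast extract 6.057 g; magnesium chloride hexahydrate 1.654 g; sodium pyruvate 3.579 g; disodium phosphate 9.843 g; sodium acetate 749.180 mg

Ratio of target to recipe volume: 797 / 200 = 3.985.
yeast extract: 1.52 g × (797 mL / 200 mL) = 6.057 g
magnesium chloride hexahydrate: 0.415 g × (797 mL / 200 mL) = 1.654 g
sodium pyruvate: 0.898 g × (797 mL / 200 mL) = 3.579 g
disodium phosphate: 2.47 g × (797 mL / 200 mL) = 9.843 g
sodium acetate: 0.188 g × (797 mL / 200 mL) = 0.74918 g = 749.180 mg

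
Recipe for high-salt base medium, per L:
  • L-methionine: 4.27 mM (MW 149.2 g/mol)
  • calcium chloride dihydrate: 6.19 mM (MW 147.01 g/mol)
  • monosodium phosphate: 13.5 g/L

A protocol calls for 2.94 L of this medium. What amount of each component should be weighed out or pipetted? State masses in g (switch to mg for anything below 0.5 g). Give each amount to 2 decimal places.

L-methionine 1.87 g; calcium chloride dihydrate 2.68 g; monosodium phosphate 39.69 g

Scale factor relative to 1 L: 2.94.
L-methionine: 4.27 mmol/L × 149.2 g/mol × 2.94 L ÷ 1000 = 1.87 g
calcium chloride dihydrate: 6.19 mmol/L × 147.01 g/mol × 2.94 L ÷ 1000 = 2.68 g
monosodium phosphate: 13.5 g/L × 2.94 L = 39.69 g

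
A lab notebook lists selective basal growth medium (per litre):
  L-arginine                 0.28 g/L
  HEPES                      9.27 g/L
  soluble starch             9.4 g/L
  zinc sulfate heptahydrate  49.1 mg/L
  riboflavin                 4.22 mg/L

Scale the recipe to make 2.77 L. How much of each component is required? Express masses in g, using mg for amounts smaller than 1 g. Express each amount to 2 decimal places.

Scale factor relative to 1 L: 2.77.
L-arginine: 0.28 g/L × 2.77 L = 0.7756 g = 775.60 mg
HEPES: 9.27 g/L × 2.77 L = 25.68 g
soluble starch: 9.4 g/L × 2.77 L = 26.04 g
zinc sulfate heptahydrate: 49.1 mg/L × 2.77 L = 136.01 mg
riboflavin: 4.22 mg/L × 2.77 L = 11.69 mg

L-arginine 775.60 mg; HEPES 25.68 g; soluble starch 26.04 g; zinc sulfate heptahydrate 136.01 mg; riboflavin 11.69 mg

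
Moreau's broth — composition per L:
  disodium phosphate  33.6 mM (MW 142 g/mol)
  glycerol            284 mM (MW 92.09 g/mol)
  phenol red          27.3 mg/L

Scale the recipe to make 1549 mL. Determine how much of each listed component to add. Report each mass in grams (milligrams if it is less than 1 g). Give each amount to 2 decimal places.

disodium phosphate 7.39 g; glycerol 40.51 g; phenol red 42.29 mg

Target volume = 1549 mL = 1.549 L.
disodium phosphate: 33.6 mmol/L × 142 g/mol × 1.549 L ÷ 1000 = 7.39 g
glycerol: 284 mmol/L × 92.09 g/mol × 1.549 L ÷ 1000 = 40.51 g
phenol red: 27.3 mg/L × 1.549 L = 42.29 mg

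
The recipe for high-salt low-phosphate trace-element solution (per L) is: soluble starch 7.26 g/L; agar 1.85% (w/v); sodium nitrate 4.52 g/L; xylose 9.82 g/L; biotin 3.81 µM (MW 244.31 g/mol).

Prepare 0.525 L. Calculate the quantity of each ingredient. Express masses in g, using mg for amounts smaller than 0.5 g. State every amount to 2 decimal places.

Working volume: 0.525 L.
soluble starch: 7.26 g/L × 0.525 L = 3.81 g
agar: 1.85 g per 100 mL × 525 mL ÷ 100 = 9.71 g
sodium nitrate: 4.52 g/L × 0.525 L = 2.37 g
xylose: 9.82 g/L × 0.525 L = 5.16 g
biotin: 3.81 µmol/L × 244.31 g/mol × 0.525 L ÷ 1000 = 0.49 mg

soluble starch 3.81 g; agar 9.71 g; sodium nitrate 2.37 g; xylose 5.16 g; biotin 0.49 mg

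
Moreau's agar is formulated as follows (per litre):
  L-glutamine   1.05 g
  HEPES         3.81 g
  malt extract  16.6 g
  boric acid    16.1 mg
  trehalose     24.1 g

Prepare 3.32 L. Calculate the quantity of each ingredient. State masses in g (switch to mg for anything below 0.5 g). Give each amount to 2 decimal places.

L-glutamine 3.49 g; HEPES 12.65 g; malt extract 55.11 g; boric acid 53.45 mg; trehalose 80.01 g

Scale factor = 3320 mL / 1000 mL = 3.32.
L-glutamine: 1.05 g × (3320 mL / 1000 mL) = 3.49 g
HEPES: 3.81 g × (3320 mL / 1000 mL) = 12.65 g
malt extract: 16.6 g × (3320 mL / 1000 mL) = 55.11 g
boric acid: 16.1 mg × (3320 mL / 1000 mL) = 53.45 mg
trehalose: 24.1 g × (3320 mL / 1000 mL) = 80.01 g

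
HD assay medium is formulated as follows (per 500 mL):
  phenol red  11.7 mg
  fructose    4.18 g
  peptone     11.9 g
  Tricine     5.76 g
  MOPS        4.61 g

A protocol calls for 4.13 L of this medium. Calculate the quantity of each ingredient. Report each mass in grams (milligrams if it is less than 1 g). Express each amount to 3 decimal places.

Ratio of target to recipe volume: 4130 / 500 = 8.26.
phenol red: 11.7 mg × (4130 mL / 500 mL) = 96.642 mg
fructose: 4.18 g × (4130 mL / 500 mL) = 34.527 g
peptone: 11.9 g × (4130 mL / 500 mL) = 98.294 g
Tricine: 5.76 g × (4130 mL / 500 mL) = 47.578 g
MOPS: 4.61 g × (4130 mL / 500 mL) = 38.079 g

phenol red 96.642 mg; fructose 34.527 g; peptone 98.294 g; Tricine 47.578 g; MOPS 38.079 g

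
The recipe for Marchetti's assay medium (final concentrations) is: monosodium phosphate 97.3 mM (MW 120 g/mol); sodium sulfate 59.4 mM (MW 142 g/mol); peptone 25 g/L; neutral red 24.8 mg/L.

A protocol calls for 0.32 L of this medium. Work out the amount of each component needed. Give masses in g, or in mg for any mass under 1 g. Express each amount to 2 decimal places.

monosodium phosphate 3.74 g; sodium sulfate 2.70 g; peptone 8.00 g; neutral red 7.94 mg

Working volume: 0.32 L.
monosodium phosphate: 97.3 mmol/L × 120 g/mol × 0.32 L ÷ 1000 = 3.74 g
sodium sulfate: 59.4 mmol/L × 142 g/mol × 0.32 L ÷ 1000 = 2.70 g
peptone: 25 g/L × 0.32 L = 8.00 g
neutral red: 24.8 mg/L × 0.32 L = 7.94 mg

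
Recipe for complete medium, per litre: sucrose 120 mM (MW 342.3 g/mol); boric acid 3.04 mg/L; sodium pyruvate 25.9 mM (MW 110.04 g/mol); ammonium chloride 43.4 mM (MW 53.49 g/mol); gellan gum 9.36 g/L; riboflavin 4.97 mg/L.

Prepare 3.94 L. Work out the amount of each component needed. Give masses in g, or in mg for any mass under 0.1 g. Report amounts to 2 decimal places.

sucrose 161.84 g; boric acid 11.98 mg; sodium pyruvate 11.23 g; ammonium chloride 9.15 g; gellan gum 36.88 g; riboflavin 19.58 mg

Scale factor relative to 1 L: 3.94.
sucrose: 120 mmol/L × 342.3 g/mol × 3.94 L ÷ 1000 = 161.84 g
boric acid: 3.04 mg/L × 3.94 L = 11.98 mg
sodium pyruvate: 25.9 mmol/L × 110.04 g/mol × 3.94 L ÷ 1000 = 11.23 g
ammonium chloride: 43.4 mmol/L × 53.49 g/mol × 3.94 L ÷ 1000 = 9.15 g
gellan gum: 9.36 g/L × 3.94 L = 36.88 g
riboflavin: 4.97 mg/L × 3.94 L = 19.58 mg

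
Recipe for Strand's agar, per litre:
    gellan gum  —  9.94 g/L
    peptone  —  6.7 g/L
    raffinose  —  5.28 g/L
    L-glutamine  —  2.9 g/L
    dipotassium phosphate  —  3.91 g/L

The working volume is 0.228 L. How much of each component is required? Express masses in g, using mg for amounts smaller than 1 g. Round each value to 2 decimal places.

Scale factor relative to 1 L: 0.228.
gellan gum: 9.94 g/L × 0.228 L = 2.27 g
peptone: 6.7 g/L × 0.228 L = 1.53 g
raffinose: 5.28 g/L × 0.228 L = 1.20 g
L-glutamine: 2.9 g/L × 0.228 L = 0.6612 g = 661.20 mg
dipotassium phosphate: 3.91 g/L × 0.228 L = 0.89148 g = 891.48 mg

gellan gum 2.27 g; peptone 1.53 g; raffinose 1.20 g; L-glutamine 661.20 mg; dipotassium phosphate 891.48 mg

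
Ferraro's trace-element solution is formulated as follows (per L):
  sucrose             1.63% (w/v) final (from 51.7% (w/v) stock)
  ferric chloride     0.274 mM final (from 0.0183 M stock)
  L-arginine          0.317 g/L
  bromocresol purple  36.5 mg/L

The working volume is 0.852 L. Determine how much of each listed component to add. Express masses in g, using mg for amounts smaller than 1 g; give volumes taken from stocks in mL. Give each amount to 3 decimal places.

Scale factor relative to 1 L: 0.852.
sucrose: dilute stock: 1.63% ÷ 51.7% × 852 mL = 26.862 mL
ferric chloride: V = C2·V2/C1 = 0.274 mM × 852 mL ÷ 18.3 mM = 12.757 mL
L-arginine: 0.317 g/L × 0.852 L = 0.270084 g = 270.084 mg
bromocresol purple: 36.5 mg/L × 0.852 L = 31.098 mg

sucrose 26.862 mL; ferric chloride 12.757 mL; L-arginine 270.084 mg; bromocresol purple 31.098 mg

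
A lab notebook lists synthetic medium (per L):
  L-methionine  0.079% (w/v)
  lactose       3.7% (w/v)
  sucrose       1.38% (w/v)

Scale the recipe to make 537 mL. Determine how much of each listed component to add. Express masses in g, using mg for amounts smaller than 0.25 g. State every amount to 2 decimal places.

L-methionine 0.42 g; lactose 19.87 g; sucrose 7.41 g

Scale factor relative to 1 L: 0.537.
L-methionine: 0.079 g per 100 mL × 537 mL ÷ 100 = 0.42 g
lactose: 3.7% w/v = 37 g/L → 37 × 0.537 L = 19.87 g
sucrose: 1.38 g per 100 mL × 537 mL ÷ 100 = 7.41 g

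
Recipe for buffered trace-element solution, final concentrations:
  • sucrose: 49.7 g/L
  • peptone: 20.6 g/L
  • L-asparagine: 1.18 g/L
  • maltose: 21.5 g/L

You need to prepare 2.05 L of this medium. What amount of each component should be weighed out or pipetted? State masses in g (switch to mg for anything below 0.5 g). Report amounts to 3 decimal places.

Scale factor relative to 1 L: 2.05.
sucrose: 49.7 g/L × 2.05 L = 101.885 g
peptone: 20.6 g/L × 2.05 L = 42.230 g
L-asparagine: 1.18 g/L × 2.05 L = 2.419 g
maltose: 21.5 g/L × 2.05 L = 44.075 g

sucrose 101.885 g; peptone 42.230 g; L-asparagine 2.419 g; maltose 44.075 g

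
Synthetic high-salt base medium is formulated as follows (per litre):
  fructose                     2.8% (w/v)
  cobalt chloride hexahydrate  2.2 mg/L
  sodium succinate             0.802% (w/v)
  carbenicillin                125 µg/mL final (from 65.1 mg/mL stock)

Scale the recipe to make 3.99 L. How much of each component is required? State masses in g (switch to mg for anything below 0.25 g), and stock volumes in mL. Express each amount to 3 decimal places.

Working volume: 3.99 L.
fructose: 2.8% w/v = 28 g/L → 28 × 3.99 L = 111.720 g
cobalt chloride hexahydrate: 2.2 mg/L × 3.99 L = 8.778 mg
sodium succinate: 0.802 g per 100 mL × 3990 mL ÷ 100 = 32.000 g
carbenicillin: C1V1 = C2V2 → 125 µg/mL × 3990 mL ÷ 65100 µg/mL = 7.661 mL

fructose 111.720 g; cobalt chloride hexahydrate 8.778 mg; sodium succinate 32.000 g; carbenicillin 7.661 mL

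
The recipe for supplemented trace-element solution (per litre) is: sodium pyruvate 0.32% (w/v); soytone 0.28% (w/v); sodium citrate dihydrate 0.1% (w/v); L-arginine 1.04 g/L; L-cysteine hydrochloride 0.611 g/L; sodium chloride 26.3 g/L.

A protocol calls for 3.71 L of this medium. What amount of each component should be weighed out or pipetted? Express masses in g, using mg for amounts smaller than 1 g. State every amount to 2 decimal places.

Working volume: 3.71 L.
sodium pyruvate: 0.32 g per 100 mL × 3710 mL ÷ 100 = 11.87 g
soytone: 0.28% w/v = 2.8 g/L → 2.8 × 3.71 L = 10.39 g
sodium citrate dihydrate: 0.1 g per 100 mL × 3710 mL ÷ 100 = 3.71 g
L-arginine: 1.04 g/L × 3.71 L = 3.86 g
L-cysteine hydrochloride: 0.611 g/L × 3.71 L = 2.27 g
sodium chloride: 26.3 g/L × 3.71 L = 97.57 g

sodium pyruvate 11.87 g; soytone 10.39 g; sodium citrate dihydrate 3.71 g; L-arginine 3.86 g; L-cysteine hydrochloride 2.27 g; sodium chloride 97.57 g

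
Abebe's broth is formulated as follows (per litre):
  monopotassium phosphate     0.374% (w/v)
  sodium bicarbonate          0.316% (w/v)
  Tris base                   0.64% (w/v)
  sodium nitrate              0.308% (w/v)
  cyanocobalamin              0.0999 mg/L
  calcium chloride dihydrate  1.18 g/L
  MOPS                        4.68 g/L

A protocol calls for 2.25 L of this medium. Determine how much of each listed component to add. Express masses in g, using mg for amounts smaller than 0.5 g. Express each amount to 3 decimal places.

monopotassium phosphate 8.415 g; sodium bicarbonate 7.110 g; Tris base 14.400 g; sodium nitrate 6.930 g; cyanocobalamin 0.225 mg; calcium chloride dihydrate 2.655 g; MOPS 10.530 g

Scale factor relative to 1 L: 2.25.
monopotassium phosphate: 0.374 g per 100 mL × 2250 mL ÷ 100 = 8.415 g
sodium bicarbonate: 0.316 g per 100 mL × 2250 mL ÷ 100 = 7.110 g
Tris base: 0.64% w/v = 6.4 g/L → 6.4 × 2.25 L = 14.400 g
sodium nitrate: 0.308% w/v = 3.08 g/L → 3.08 × 2.25 L = 6.930 g
cyanocobalamin: 0.0999 mg/L × 2.25 L = 0.225 mg
calcium chloride dihydrate: 1.18 g/L × 2.25 L = 2.655 g
MOPS: 4.68 g/L × 2.25 L = 10.530 g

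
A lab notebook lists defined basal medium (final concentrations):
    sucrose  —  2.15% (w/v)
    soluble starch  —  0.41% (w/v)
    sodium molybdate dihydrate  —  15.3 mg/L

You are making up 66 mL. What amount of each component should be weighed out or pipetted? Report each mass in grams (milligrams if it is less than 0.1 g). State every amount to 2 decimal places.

Target volume = 66 mL = 0.066 L.
sucrose: 2.15 g per 100 mL × 66 mL ÷ 100 = 1.42 g
soluble starch: 0.41 g per 100 mL × 66 mL ÷ 100 = 0.27 g
sodium molybdate dihydrate: 15.3 mg/L × 0.066 L = 1.01 mg

sucrose 1.42 g; soluble starch 0.27 g; sodium molybdate dihydrate 1.01 mg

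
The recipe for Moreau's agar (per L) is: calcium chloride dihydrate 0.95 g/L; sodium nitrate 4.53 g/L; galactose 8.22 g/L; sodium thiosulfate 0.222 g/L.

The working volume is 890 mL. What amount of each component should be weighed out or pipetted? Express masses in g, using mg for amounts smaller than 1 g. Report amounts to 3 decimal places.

Scale factor relative to 1 L: 0.89.
calcium chloride dihydrate: 0.95 g/L × 0.89 L = 0.8455 g = 845.500 mg
sodium nitrate: 4.53 g/L × 0.89 L = 4.032 g
galactose: 8.22 g/L × 0.89 L = 7.316 g
sodium thiosulfate: 0.222 g/L × 0.89 L = 0.19758 g = 197.580 mg

calcium chloride dihydrate 845.500 mg; sodium nitrate 4.032 g; galactose 7.316 g; sodium thiosulfate 197.580 mg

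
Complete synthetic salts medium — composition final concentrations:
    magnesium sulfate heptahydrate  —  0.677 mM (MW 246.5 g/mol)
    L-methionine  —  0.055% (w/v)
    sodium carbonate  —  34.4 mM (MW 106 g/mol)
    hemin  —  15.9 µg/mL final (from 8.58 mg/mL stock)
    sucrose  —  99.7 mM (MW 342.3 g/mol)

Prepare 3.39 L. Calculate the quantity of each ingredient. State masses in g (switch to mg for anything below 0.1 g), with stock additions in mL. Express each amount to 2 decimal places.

magnesium sulfate heptahydrate 0.57 g; L-methionine 1.86 g; sodium carbonate 12.36 g; hemin 6.28 mL; sucrose 115.69 g

Working volume: 3.39 L.
magnesium sulfate heptahydrate: 0.677 mmol/L × 246.5 g/mol × 3.39 L ÷ 1000 = 0.57 g
L-methionine: 0.055 g per 100 mL × 3390 mL ÷ 100 = 1.86 g
sodium carbonate: 34.4 mmol/L × 106 g/mol × 3.39 L ÷ 1000 = 12.36 g
hemin: V = C2·V2/C1 = 15.9 µg/mL × 3390 mL ÷ 8580 µg/mL = 6.28 mL
sucrose: 99.7 mmol/L × 342.3 g/mol × 3.39 L ÷ 1000 = 115.69 g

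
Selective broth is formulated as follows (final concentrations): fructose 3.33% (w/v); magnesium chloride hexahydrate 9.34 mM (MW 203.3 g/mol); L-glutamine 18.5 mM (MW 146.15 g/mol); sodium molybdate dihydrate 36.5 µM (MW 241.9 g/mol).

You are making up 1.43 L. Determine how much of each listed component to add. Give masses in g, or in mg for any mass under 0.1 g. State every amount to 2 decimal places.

fructose 47.62 g; magnesium chloride hexahydrate 2.72 g; L-glutamine 3.87 g; sodium molybdate dihydrate 12.63 mg

Working volume: 1.43 L.
fructose: 3.33% w/v = 33.3 g/L → 33.3 × 1.43 L = 47.62 g
magnesium chloride hexahydrate: 9.34 mmol/L × 203.3 g/mol × 1.43 L ÷ 1000 = 2.72 g
L-glutamine: 18.5 mmol/L × 146.15 g/mol × 1.43 L ÷ 1000 = 3.87 g
sodium molybdate dihydrate: 36.5 µmol/L × 241.9 g/mol × 1.43 L ÷ 1000 = 12.63 mg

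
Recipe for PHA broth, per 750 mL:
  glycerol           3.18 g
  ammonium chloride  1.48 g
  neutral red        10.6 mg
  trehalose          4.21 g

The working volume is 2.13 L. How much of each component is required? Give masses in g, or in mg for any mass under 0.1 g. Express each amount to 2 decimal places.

Scale factor = 2130 mL / 750 mL = 2.84.
glycerol: 3.18 g × (2130 mL / 750 mL) = 9.03 g
ammonium chloride: 1.48 g × (2130 mL / 750 mL) = 4.20 g
neutral red: 10.6 mg × (2130 mL / 750 mL) = 30.10 mg
trehalose: 4.21 g × (2130 mL / 750 mL) = 11.96 g

glycerol 9.03 g; ammonium chloride 4.20 g; neutral red 30.10 mg; trehalose 11.96 g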